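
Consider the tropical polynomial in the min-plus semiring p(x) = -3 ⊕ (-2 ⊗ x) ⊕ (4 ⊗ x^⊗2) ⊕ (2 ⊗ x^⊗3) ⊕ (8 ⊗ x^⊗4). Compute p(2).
p(2) = -3

A tropical monomial a ⊗ x^⊗i evaluates to a + i · x. Evaluating each term at x = 2:
  Term 0 contributes -3 + 0 · 2 = -3
  Term 1 contributes -2 + 1 · 2 = 0
  Term 2 contributes 4 + 2 · 2 = 8
  Term 3 contributes 2 + 3 · 2 = 8
  Term 4 contributes 8 + 4 · 2 = 16
p(2) = ⊕ of these = min[-3, 0, 8, 8, 16] = -3.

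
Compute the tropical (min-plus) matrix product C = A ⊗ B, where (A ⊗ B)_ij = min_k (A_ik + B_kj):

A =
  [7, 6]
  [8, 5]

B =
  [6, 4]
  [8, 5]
A ⊗ B =
  [13, 11]
  [13, 10]

Apply the min-plus product entry-by-entry:
  C[0][0] = min over k of (A[0][0] + B[0][0] = 7 + 6 = 13, A[0][1] + B[1][0] = 6 + 8 = 14) = 13 (attained at k = 0)
  C[0][1] = min over k of (A[0][0] + B[0][1] = 7 + 4 = 11, A[0][1] + B[1][1] = 6 + 5 = 11) = 11 (attained at k = 0)
  C[1][0] = min over k of (A[1][0] + B[0][0] = 8 + 6 = 14, A[1][1] + B[1][0] = 5 + 8 = 13) = 13 (attained at k = 1)
  C[1][1] = min over k of (A[1][0] + B[0][1] = 8 + 4 = 12, A[1][1] + B[1][1] = 5 + 5 = 10) = 10 (attained at k = 1)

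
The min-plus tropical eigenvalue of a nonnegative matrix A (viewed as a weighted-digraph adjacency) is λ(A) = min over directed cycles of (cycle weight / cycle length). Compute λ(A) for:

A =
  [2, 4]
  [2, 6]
λ(A) = 2

Enumerate directed cycles and compute their means (weight / length). Sample:
  cycle 0 → 0: weight = 2, length = 1, mean = 2/1 ≈ 2.000
  cycle 1 → 1: weight = 6, length = 1, mean = 6/1 ≈ 6.000
  cycle 0 → 1 → 0: weight = 6, length = 2, mean = 6/2 ≈ 3.000
  cycle 1 → 0 → 1: weight = 6, length = 2, mean = 6/2 ≈ 3.000
Minimum mean = 2.000, attained e.g. along the cycle 0 → 0 with weight 2 and length 1. So λ(A) = 2/1 = 2.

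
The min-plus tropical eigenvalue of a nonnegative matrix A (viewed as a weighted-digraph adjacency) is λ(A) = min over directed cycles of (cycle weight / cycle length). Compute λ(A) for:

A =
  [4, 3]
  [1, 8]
λ(A) = 2

Enumerate directed cycles and compute their means (weight / length). Sample:
  cycle 0 → 0: weight = 4, length = 1, mean = 4/1 ≈ 4.000
  cycle 1 → 1: weight = 8, length = 1, mean = 8/1 ≈ 8.000
  cycle 0 → 1 → 0: weight = 4, length = 2, mean = 4/2 ≈ 2.000
  cycle 1 → 0 → 1: weight = 4, length = 2, mean = 4/2 ≈ 2.000
Minimum mean = 2.000, attained e.g. along the cycle 0 → 1 → 0 with weight 4 and length 2. So λ(A) = 4/2 = 2.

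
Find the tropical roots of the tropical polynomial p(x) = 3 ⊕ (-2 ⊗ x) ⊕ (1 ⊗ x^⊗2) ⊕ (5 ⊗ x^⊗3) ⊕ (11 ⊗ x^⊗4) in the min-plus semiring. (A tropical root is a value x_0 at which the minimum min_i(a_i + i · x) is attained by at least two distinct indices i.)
Roots: {-6, -4, -3, 5}

Each tropical root is a break point of the lower envelope of the lines y = a_i + i · x (there are 5 lines, with slopes 0, 1, ..., 4). Only the lines that attain the minimum somewhere contribute to roots; other lines are dominated. Here the surviving (envelope) indices are i = 4, i = 3, i = 2, i = 1, i = 0.
Intersections between consecutive envelope lines give the roots: for adjacent envelope indices i < j the intersection is x = (a_i − a_j) / (j − i). Reading off the sorted break points: {-6, -4, -3, 5}.
Verification: at each break x_0, at least two indices attain the minimum of min_i(a_i + i · x_0).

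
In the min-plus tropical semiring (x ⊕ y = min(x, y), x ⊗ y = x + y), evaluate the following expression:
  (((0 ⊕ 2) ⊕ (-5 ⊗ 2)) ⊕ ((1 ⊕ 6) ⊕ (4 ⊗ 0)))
(((0 ⊕ 2) ⊕ (-5 ⊗ 2)) ⊕ ((1 ⊕ 6) ⊕ (4 ⊗ 0))) = -3

Expand innermost to outermost. Recall ⊕ takes the minimum of its arguments and ⊗ takes their sum. Working out the expression (((0 ⊕ 2) ⊕ (-5 ⊗ 2)) ⊕ ((1 ⊕ 6) ⊕ (4 ⊗ 0))) gives -3.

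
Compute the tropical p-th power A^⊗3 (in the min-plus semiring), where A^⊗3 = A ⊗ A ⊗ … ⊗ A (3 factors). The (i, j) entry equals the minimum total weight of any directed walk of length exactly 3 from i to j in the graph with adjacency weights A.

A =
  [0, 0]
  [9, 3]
A^⊗3 =
  [0, 0]
  [9, 9]

Each entry (A^⊗3)_ij equals the minimum over all length-3 walks i = v_0 → v_1 → … → v_3 = j of Σ_t A[v_t][v_{t+1}]. For example, for (i, j) = (0, 1) we minimise over 4 possible intermediate vertex sequences; the minimum is 0, attained along the walk 0 → 0 → 0 → 1.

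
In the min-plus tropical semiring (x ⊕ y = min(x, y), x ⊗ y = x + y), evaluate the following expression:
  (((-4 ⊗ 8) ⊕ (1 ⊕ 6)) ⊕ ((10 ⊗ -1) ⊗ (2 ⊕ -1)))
(((-4 ⊗ 8) ⊕ (1 ⊕ 6)) ⊕ ((10 ⊗ -1) ⊗ (2 ⊕ -1))) = 1

Expand innermost to outermost. Recall ⊕ takes the minimum of its arguments and ⊗ takes their sum. Working out the expression (((-4 ⊗ 8) ⊕ (1 ⊕ 6)) ⊕ ((10 ⊗ -1) ⊗ (2 ⊕ -1))) gives 1.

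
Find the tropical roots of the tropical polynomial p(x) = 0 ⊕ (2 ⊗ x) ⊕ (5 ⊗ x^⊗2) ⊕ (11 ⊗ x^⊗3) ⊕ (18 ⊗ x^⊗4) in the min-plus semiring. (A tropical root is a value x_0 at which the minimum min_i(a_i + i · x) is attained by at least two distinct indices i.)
Roots: {-7, -6, -3, -2}

Each tropical root is a break point of the lower envelope of the lines y = a_i + i · x (there are 5 lines, with slopes 0, 1, ..., 4). Only the lines that attain the minimum somewhere contribute to roots; other lines are dominated. Here the surviving (envelope) indices are i = 4, i = 3, i = 2, i = 1, i = 0.
Intersections between consecutive envelope lines give the roots: for adjacent envelope indices i < j the intersection is x = (a_i − a_j) / (j − i). Reading off the sorted break points: {-7, -6, -3, -2}.
Verification: at each break x_0, at least two indices attain the minimum of min_i(a_i + i · x_0).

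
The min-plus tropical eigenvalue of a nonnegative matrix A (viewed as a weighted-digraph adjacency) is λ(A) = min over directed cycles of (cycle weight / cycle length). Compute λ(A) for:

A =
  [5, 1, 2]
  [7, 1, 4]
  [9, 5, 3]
λ(A) = 1

Enumerate directed cycles and compute their means (weight / length). Sample:
  cycle 0 → 0: weight = 5, length = 1, mean = 5/1 ≈ 5.000
  cycle 1 → 1: weight = 1, length = 1, mean = 1/1 ≈ 1.000
  cycle 2 → 2: weight = 3, length = 1, mean = 3/1 ≈ 3.000
  cycle 0 → 1 → 0: weight = 8, length = 2, mean = 8/2 ≈ 4.000
  cycle 0 → 2 → 0: weight = 11, length = 2, mean = 11/2 ≈ 5.500
  cycle 1 → 0 → 1: weight = 8, length = 2, mean = 8/2 ≈ 4.000
Minimum mean = 1.000, attained e.g. along the cycle 1 → 1 with weight 1 and length 1. So λ(A) = 1/1 = 1.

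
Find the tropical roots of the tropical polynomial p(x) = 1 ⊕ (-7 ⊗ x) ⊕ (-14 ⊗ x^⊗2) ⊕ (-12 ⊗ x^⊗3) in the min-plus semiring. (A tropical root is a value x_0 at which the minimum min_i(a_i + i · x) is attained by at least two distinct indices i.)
Roots: {-2, 7, 8}

Each tropical root is a break point of the lower envelope of the lines y = a_i + i · x (there are 4 lines, with slopes 0, 1, ..., 3). Only the lines that attain the minimum somewhere contribute to roots; other lines are dominated. Here the surviving (envelope) indices are i = 3, i = 2, i = 1, i = 0.
Intersections between consecutive envelope lines give the roots: for adjacent envelope indices i < j the intersection is x = (a_i − a_j) / (j − i). Reading off the sorted break points: {-2, 7, 8}.
Verification: at each break x_0, at least two indices attain the minimum of min_i(a_i + i · x_0).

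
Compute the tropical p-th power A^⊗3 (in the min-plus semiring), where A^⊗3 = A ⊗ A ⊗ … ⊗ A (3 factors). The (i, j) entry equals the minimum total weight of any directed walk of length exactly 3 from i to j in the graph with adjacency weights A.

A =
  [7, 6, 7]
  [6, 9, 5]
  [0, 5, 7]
A^⊗3 =
  [11, 13, 14]
  [12, 11, 12]
  [7, 12, 11]

Each entry (A^⊗3)_ij equals the minimum over all length-3 walks i = v_0 → v_1 → … → v_3 = j of Σ_t A[v_t][v_{t+1}]. For example, for (i, j) = (0, 2) we minimise over 9 possible intermediate vertex sequences; the minimum is 14, attained along the walk 0 → 2 → 0 → 2.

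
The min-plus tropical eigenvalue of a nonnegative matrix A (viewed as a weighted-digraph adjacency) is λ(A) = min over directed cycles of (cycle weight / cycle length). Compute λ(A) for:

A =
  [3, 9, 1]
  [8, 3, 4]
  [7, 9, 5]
λ(A) = 3

Enumerate directed cycles and compute their means (weight / length). Sample:
  cycle 0 → 0: weight = 3, length = 1, mean = 3/1 ≈ 3.000
  cycle 1 → 1: weight = 3, length = 1, mean = 3/1 ≈ 3.000
  cycle 2 → 2: weight = 5, length = 1, mean = 5/1 ≈ 5.000
  cycle 0 → 1 → 0: weight = 17, length = 2, mean = 17/2 ≈ 8.500
  cycle 0 → 2 → 0: weight = 8, length = 2, mean = 8/2 ≈ 4.000
  cycle 1 → 0 → 1: weight = 17, length = 2, mean = 17/2 ≈ 8.500
Minimum mean = 3.000, attained e.g. along the cycle 0 → 0 with weight 3 and length 1. So λ(A) = 3/1 = 3.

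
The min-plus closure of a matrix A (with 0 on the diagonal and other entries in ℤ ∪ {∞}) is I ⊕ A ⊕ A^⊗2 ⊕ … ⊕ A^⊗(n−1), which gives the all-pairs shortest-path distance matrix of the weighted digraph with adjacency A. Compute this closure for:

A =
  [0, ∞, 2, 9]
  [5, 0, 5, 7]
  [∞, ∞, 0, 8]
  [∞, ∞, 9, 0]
Closure =
  [0, ∞, 2, 9]
  [5, 0, 5, 7]
  [∞, ∞, 0, 8]
  [∞, ∞, 9, 0]

This is the Floyd-Warshall all-pairs shortest-path computation. For each intermediate vertex k = 0, 1, …, 3, update dist[i][j] ← min(dist[i][j], dist[i][k] + dist[k][j]). The final matrix gives, for each (i, j), the minimum total weight of any directed path from i to j (possibly empty when i = j).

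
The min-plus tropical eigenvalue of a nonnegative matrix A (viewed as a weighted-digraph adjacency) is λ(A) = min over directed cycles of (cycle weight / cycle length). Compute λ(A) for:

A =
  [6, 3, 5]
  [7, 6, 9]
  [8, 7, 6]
λ(A) = 5

Enumerate directed cycles and compute their means (weight / length). Sample:
  cycle 0 → 0: weight = 6, length = 1, mean = 6/1 ≈ 6.000
  cycle 1 → 1: weight = 6, length = 1, mean = 6/1 ≈ 6.000
  cycle 2 → 2: weight = 6, length = 1, mean = 6/1 ≈ 6.000
  cycle 0 → 1 → 0: weight = 10, length = 2, mean = 10/2 ≈ 5.000
  cycle 0 → 2 → 0: weight = 13, length = 2, mean = 13/2 ≈ 6.500
  cycle 1 → 0 → 1: weight = 10, length = 2, mean = 10/2 ≈ 5.000
Minimum mean = 5.000, attained e.g. along the cycle 0 → 1 → 0 with weight 10 and length 2. So λ(A) = 10/2 = 5.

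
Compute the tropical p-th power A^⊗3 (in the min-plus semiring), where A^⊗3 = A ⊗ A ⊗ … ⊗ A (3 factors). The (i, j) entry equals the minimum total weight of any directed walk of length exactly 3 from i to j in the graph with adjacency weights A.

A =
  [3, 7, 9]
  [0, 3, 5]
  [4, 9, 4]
A^⊗3 =
  [9, 13, 15]
  [6, 9, 11]
  [10, 14, 12]

Each entry (A^⊗3)_ij equals the minimum over all length-3 walks i = v_0 → v_1 → … → v_3 = j of Σ_t A[v_t][v_{t+1}]. For example, for (i, j) = (0, 2) we minimise over 9 possible intermediate vertex sequences; the minimum is 15, attained along the walk 0 → 0 → 0 → 2.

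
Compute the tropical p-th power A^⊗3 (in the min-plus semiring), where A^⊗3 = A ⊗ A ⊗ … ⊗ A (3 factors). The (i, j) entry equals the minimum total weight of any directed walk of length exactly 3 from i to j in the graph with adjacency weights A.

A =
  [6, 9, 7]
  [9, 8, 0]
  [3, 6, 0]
A^⊗3 =
  [10, 13, 7]
  [3, 6, 0]
  [3, 6, 0]

Each entry (A^⊗3)_ij equals the minimum over all length-3 walks i = v_0 → v_1 → … → v_3 = j of Σ_t A[v_t][v_{t+1}]. For example, for (i, j) = (0, 2) we minimise over 9 possible intermediate vertex sequences; the minimum is 7, attained along the walk 0 → 2 → 2 → 2.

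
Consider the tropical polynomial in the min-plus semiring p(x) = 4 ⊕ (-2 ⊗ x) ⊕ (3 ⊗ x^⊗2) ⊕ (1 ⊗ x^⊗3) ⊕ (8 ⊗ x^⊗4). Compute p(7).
p(7) = 4

A tropical monomial a ⊗ x^⊗i evaluates to a + i · x. Evaluating each term at x = 7:
  Term 0 contributes 4 + 0 · 7 = 4
  Term 1 contributes -2 + 1 · 7 = 5
  Term 2 contributes 3 + 2 · 7 = 17
  Term 3 contributes 1 + 3 · 7 = 22
  Term 4 contributes 8 + 4 · 7 = 36
p(7) = ⊕ of these = min[4, 5, 17, 22, 36] = 4.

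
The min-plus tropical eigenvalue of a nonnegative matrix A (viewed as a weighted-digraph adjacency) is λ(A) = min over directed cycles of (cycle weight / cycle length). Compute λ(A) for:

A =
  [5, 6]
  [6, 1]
λ(A) = 1

Enumerate directed cycles and compute their means (weight / length). Sample:
  cycle 0 → 0: weight = 5, length = 1, mean = 5/1 ≈ 5.000
  cycle 1 → 1: weight = 1, length = 1, mean = 1/1 ≈ 1.000
  cycle 0 → 1 → 0: weight = 12, length = 2, mean = 12/2 ≈ 6.000
  cycle 1 → 0 → 1: weight = 12, length = 2, mean = 12/2 ≈ 6.000
Minimum mean = 1.000, attained e.g. along the cycle 1 → 1 with weight 1 and length 1. So λ(A) = 1/1 = 1.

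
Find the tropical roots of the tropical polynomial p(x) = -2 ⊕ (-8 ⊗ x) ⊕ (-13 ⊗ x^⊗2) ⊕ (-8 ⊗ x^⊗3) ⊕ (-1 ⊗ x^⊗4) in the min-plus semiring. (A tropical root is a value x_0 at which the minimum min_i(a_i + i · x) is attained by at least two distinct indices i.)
Roots: {-7, -5, 5, 6}

Each tropical root is a break point of the lower envelope of the lines y = a_i + i · x (there are 5 lines, with slopes 0, 1, ..., 4). Only the lines that attain the minimum somewhere contribute to roots; other lines are dominated. Here the surviving (envelope) indices are i = 4, i = 3, i = 2, i = 1, i = 0.
Intersections between consecutive envelope lines give the roots: for adjacent envelope indices i < j the intersection is x = (a_i − a_j) / (j − i). Reading off the sorted break points: {-7, -5, 5, 6}.
Verification: at each break x_0, at least two indices attain the minimum of min_i(a_i + i · x_0).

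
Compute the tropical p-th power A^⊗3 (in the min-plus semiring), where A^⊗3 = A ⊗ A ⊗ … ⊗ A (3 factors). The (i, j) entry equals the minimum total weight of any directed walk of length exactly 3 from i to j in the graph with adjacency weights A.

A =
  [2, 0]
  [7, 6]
A^⊗3 =
  [6, 4]
  [11, 9]

Each entry (A^⊗3)_ij equals the minimum over all length-3 walks i = v_0 → v_1 → … → v_3 = j of Σ_t A[v_t][v_{t+1}]. For example, for (i, j) = (0, 1) we minimise over 4 possible intermediate vertex sequences; the minimum is 4, attained along the walk 0 → 0 → 0 → 1.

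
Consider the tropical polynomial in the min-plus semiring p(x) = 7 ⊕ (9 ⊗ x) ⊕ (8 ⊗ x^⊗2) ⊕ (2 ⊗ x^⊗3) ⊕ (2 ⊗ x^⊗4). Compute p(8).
p(8) = 7

A tropical monomial a ⊗ x^⊗i evaluates to a + i · x. Evaluating each term at x = 8:
  Term 0 contributes 7 + 0 · 8 = 7
  Term 1 contributes 9 + 1 · 8 = 17
  Term 2 contributes 8 + 2 · 8 = 24
  Term 3 contributes 2 + 3 · 8 = 26
  Term 4 contributes 2 + 4 · 8 = 34
p(8) = ⊕ of these = min[7, 17, 24, 26, 34] = 7.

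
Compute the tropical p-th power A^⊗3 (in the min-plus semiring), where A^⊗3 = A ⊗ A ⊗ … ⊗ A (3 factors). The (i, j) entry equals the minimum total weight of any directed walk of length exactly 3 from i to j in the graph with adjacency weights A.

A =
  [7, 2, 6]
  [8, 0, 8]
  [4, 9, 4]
A^⊗3 =
  [10, 2, 10]
  [8, 0, 8]
  [12, 6, 12]

Each entry (A^⊗3)_ij equals the minimum over all length-3 walks i = v_0 → v_1 → … → v_3 = j of Σ_t A[v_t][v_{t+1}]. For example, for (i, j) = (0, 2) we minimise over 9 possible intermediate vertex sequences; the minimum is 10, attained along the walk 0 → 1 → 1 → 2.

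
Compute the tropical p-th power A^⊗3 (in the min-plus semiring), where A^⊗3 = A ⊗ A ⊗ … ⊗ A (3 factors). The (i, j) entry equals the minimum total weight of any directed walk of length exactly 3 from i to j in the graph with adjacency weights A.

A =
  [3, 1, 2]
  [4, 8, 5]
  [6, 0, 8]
A^⊗3 =
  [6, 5, 7]
  [9, 6, 9]
  [7, 5, 6]

Each entry (A^⊗3)_ij equals the minimum over all length-3 walks i = v_0 → v_1 → … → v_3 = j of Σ_t A[v_t][v_{t+1}]. For example, for (i, j) = (0, 2) we minimise over 9 possible intermediate vertex sequences; the minimum is 7, attained along the walk 0 → 1 → 0 → 2.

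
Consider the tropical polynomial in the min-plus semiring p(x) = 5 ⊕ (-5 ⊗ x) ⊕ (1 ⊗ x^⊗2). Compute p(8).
p(8) = 3

A tropical monomial a ⊗ x^⊗i evaluates to a + i · x. Evaluating each term at x = 8:
  Term 0 contributes 5 + 0 · 8 = 5
  Term 1 contributes -5 + 1 · 8 = 3
  Term 2 contributes 1 + 2 · 8 = 17
p(8) = ⊕ of these = min[5, 3, 17] = 3.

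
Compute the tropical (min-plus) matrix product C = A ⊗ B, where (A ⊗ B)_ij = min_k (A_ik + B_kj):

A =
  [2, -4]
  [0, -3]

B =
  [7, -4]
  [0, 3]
A ⊗ B =
  [-4, -2]
  [-3, -4]

Apply the min-plus product entry-by-entry:
  C[0][0] = min over k of (A[0][0] + B[0][0] = 2 + 7 = 9, A[0][1] + B[1][0] = -4 + 0 = -4) = -4 (attained at k = 1)
  C[0][1] = min over k of (A[0][0] + B[0][1] = 2 + -4 = -2, A[0][1] + B[1][1] = -4 + 3 = -1) = -2 (attained at k = 0)
  C[1][0] = min over k of (A[1][0] + B[0][0] = 0 + 7 = 7, A[1][1] + B[1][0] = -3 + 0 = -3) = -3 (attained at k = 1)
  C[1][1] = min over k of (A[1][0] + B[0][1] = 0 + -4 = -4, A[1][1] + B[1][1] = -3 + 3 = 0) = -4 (attained at k = 0)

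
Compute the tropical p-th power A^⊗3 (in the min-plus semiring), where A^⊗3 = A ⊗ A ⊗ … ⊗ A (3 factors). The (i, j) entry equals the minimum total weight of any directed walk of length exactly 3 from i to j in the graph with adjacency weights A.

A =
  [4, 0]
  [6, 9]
A^⊗3 =
  [10, 6]
  [12, 10]

Each entry (A^⊗3)_ij equals the minimum over all length-3 walks i = v_0 → v_1 → … → v_3 = j of Σ_t A[v_t][v_{t+1}]. For example, for (i, j) = (0, 1) we minimise over 4 possible intermediate vertex sequences; the minimum is 6, attained along the walk 0 → 1 → 0 → 1.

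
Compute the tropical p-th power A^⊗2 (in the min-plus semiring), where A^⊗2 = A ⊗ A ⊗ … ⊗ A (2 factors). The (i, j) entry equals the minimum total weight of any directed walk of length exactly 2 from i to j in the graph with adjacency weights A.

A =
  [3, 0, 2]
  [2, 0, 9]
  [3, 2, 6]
A^⊗2 =
  [2, 0, 5]
  [2, 0, 4]
  [4, 2, 5]

Each entry (A^⊗2)_ij equals the minimum over all length-2 walks i = v_0 → v_1 → … → v_2 = j of Σ_t A[v_t][v_{t+1}]. For example, for (i, j) = (0, 2) we minimise over 3 possible intermediate vertex sequences; the minimum is 5, attained along the walk 0 → 0 → 2.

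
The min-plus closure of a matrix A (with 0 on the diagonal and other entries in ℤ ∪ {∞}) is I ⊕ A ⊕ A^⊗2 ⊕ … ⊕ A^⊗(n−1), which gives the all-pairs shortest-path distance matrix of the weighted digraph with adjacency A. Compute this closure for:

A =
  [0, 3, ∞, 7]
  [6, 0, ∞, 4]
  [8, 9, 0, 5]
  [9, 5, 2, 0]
Closure =
  [0, 3, 9, 7]
  [6, 0, 6, 4]
  [8, 9, 0, 5]
  [9, 5, 2, 0]

This is the Floyd-Warshall all-pairs shortest-path computation. For each intermediate vertex k = 0, 1, …, 3, update dist[i][j] ← min(dist[i][j], dist[i][k] + dist[k][j]). The final matrix gives, for each (i, j), the minimum total weight of any directed path from i to j (possibly empty when i = j).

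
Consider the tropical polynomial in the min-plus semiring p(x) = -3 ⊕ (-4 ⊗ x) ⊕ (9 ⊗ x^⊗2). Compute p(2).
p(2) = -3

A tropical monomial a ⊗ x^⊗i evaluates to a + i · x. Evaluating each term at x = 2:
  Term 0 contributes -3 + 0 · 2 = -3
  Term 1 contributes -4 + 1 · 2 = -2
  Term 2 contributes 9 + 2 · 2 = 13
p(2) = ⊕ of these = min[-3, -2, 13] = -3.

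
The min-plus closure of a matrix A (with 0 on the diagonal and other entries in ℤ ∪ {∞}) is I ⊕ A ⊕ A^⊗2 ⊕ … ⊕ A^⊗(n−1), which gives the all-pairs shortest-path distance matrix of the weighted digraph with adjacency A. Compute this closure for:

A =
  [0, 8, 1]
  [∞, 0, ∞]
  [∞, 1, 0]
Closure =
  [0, 2, 1]
  [∞, 0, ∞]
  [∞, 1, 0]

This is the Floyd-Warshall all-pairs shortest-path computation. For each intermediate vertex k = 0, 1, …, 2, update dist[i][j] ← min(dist[i][j], dist[i][k] + dist[k][j]). The final matrix gives, for each (i, j), the minimum total weight of any directed path from i to j (possibly empty when i = j).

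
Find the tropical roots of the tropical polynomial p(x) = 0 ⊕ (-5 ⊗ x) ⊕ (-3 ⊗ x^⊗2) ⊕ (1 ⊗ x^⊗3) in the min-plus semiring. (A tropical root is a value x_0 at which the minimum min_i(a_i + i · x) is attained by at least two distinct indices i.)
Roots: {-4, -2, 5}

Each tropical root is a break point of the lower envelope of the lines y = a_i + i · x (there are 4 lines, with slopes 0, 1, ..., 3). Only the lines that attain the minimum somewhere contribute to roots; other lines are dominated. Here the surviving (envelope) indices are i = 3, i = 2, i = 1, i = 0.
Intersections between consecutive envelope lines give the roots: for adjacent envelope indices i < j the intersection is x = (a_i − a_j) / (j − i). Reading off the sorted break points: {-4, -2, 5}.
Verification: at each break x_0, at least two indices attain the minimum of min_i(a_i + i · x_0).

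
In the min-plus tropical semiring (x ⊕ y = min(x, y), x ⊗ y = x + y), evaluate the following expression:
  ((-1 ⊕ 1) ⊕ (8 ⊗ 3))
((-1 ⊕ 1) ⊕ (8 ⊗ 3)) = -1

Expand innermost to outermost. Recall ⊕ takes the minimum of its arguments and ⊗ takes their sum. Working out the expression ((-1 ⊕ 1) ⊕ (8 ⊗ 3)) gives -1.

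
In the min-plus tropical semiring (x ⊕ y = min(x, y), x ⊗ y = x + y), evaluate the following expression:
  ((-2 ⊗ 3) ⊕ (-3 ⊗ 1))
((-2 ⊗ 3) ⊕ (-3 ⊗ 1)) = -2

Expand innermost to outermost. Recall ⊕ takes the minimum of its arguments and ⊗ takes their sum. Working out the expression ((-2 ⊗ 3) ⊕ (-3 ⊗ 1)) gives -2.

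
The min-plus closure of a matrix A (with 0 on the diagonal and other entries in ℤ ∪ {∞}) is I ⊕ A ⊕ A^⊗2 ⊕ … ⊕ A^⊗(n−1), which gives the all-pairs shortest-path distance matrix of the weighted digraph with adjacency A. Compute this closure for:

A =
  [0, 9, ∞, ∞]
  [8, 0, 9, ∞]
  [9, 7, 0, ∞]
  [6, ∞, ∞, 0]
Closure =
  [0, 9, 18, ∞]
  [8, 0, 9, ∞]
  [9, 7, 0, ∞]
  [6, 15, 24, 0]

This is the Floyd-Warshall all-pairs shortest-path computation. For each intermediate vertex k = 0, 1, …, 3, update dist[i][j] ← min(dist[i][j], dist[i][k] + dist[k][j]). The final matrix gives, for each (i, j), the minimum total weight of any directed path from i to j (possibly empty when i = j).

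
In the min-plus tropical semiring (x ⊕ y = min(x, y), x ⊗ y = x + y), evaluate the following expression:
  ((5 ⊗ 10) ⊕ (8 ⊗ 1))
((5 ⊗ 10) ⊕ (8 ⊗ 1)) = 9

Expand innermost to outermost. Recall ⊕ takes the minimum of its arguments and ⊗ takes their sum. Working out the expression ((5 ⊗ 10) ⊕ (8 ⊗ 1)) gives 9.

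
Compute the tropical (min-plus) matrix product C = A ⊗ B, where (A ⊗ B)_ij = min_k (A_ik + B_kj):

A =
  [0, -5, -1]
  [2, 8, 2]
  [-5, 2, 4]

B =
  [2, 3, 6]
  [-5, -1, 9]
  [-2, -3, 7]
A ⊗ B =
  [-10, -6, 4]
  [0, -1, 8]
  [-3, -2, 1]

Apply the min-plus product entry-by-entry:
  C[0][0] = min over k of (A[0][0] + B[0][0] = 0 + 2 = 2, A[0][1] + B[1][0] = -5 + -5 = -10, A[0][2] + B[2][0] = -1 + -2 = -3) = -10 (attained at k = 1)
  C[0][1] = min over k of (A[0][0] + B[0][1] = 0 + 3 = 3, A[0][1] + B[1][1] = -5 + -1 = -6, A[0][2] + B[2][1] = -1 + -3 = -4) = -6 (attained at k = 1)
  C[0][2] = min over k of (A[0][0] + B[0][2] = 0 + 6 = 6, A[0][1] + B[1][2] = -5 + 9 = 4, A[0][2] + B[2][2] = -1 + 7 = 6) = 4 (attained at k = 1)
  C[1][0] = min over k of (A[1][0] + B[0][0] = 2 + 2 = 4, A[1][1] + B[1][0] = 8 + -5 = 3, A[1][2] + B[2][0] = 2 + -2 = 0) = 0 (attained at k = 2)
  C[1][1] = min over k of (A[1][0] + B[0][1] = 2 + 3 = 5, A[1][1] + B[1][1] = 8 + -1 = 7, A[1][2] + B[2][1] = 2 + -3 = -1) = -1 (attained at k = 2)
  C[1][2] = min over k of (A[1][0] + B[0][2] = 2 + 6 = 8, A[1][1] + B[1][2] = 8 + 9 = 17, A[1][2] + B[2][2] = 2 + 7 = 9) = 8 (attained at k = 0)
  C[2][0] = min over k of (A[2][0] + B[0][0] = -5 + 2 = -3, A[2][1] + B[1][0] = 2 + -5 = -3, A[2][2] + B[2][0] = 4 + -2 = 2) = -3 (attained at k = 0)
  C[2][1] = min over k of (A[2][0] + B[0][1] = -5 + 3 = -2, A[2][1] + B[1][1] = 2 + -1 = 1, A[2][2] + B[2][1] = 4 + -3 = 1) = -2 (attained at k = 0)
  C[2][2] = min over k of (A[2][0] + B[0][2] = -5 + 6 = 1, A[2][1] + B[1][2] = 2 + 9 = 11, A[2][2] + B[2][2] = 4 + 7 = 11) = 1 (attained at k = 0)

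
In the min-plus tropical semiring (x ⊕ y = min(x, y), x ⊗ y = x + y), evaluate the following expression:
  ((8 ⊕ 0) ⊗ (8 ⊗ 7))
((8 ⊕ 0) ⊗ (8 ⊗ 7)) = 15

Expand innermost to outermost. Recall ⊕ takes the minimum of its arguments and ⊗ takes their sum. Working out the expression ((8 ⊕ 0) ⊗ (8 ⊗ 7)) gives 15.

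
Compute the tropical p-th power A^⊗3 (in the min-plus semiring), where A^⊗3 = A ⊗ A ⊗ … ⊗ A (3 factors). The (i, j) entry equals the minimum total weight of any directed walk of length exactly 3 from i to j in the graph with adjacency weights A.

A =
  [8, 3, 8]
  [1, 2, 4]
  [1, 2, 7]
A^⊗3 =
  [6, 7, 9]
  [5, 6, 8]
  [5, 6, 8]

Each entry (A^⊗3)_ij equals the minimum over all length-3 walks i = v_0 → v_1 → … → v_3 = j of Σ_t A[v_t][v_{t+1}]. For example, for (i, j) = (0, 2) we minimise over 9 possible intermediate vertex sequences; the minimum is 9, attained along the walk 0 → 1 → 1 → 2.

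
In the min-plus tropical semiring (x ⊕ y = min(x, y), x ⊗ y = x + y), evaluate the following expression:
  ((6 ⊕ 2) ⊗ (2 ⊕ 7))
((6 ⊕ 2) ⊗ (2 ⊕ 7)) = 4

Expand innermost to outermost. Recall ⊕ takes the minimum of its arguments and ⊗ takes their sum. Working out the expression ((6 ⊕ 2) ⊗ (2 ⊕ 7)) gives 4.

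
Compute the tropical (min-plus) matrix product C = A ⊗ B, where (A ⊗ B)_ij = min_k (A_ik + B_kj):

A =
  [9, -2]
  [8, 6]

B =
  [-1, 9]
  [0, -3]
A ⊗ B =
  [-2, -5]
  [6, 3]

Apply the min-plus product entry-by-entry:
  C[0][0] = min over k of (A[0][0] + B[0][0] = 9 + -1 = 8, A[0][1] + B[1][0] = -2 + 0 = -2) = -2 (attained at k = 1)
  C[0][1] = min over k of (A[0][0] + B[0][1] = 9 + 9 = 18, A[0][1] + B[1][1] = -2 + -3 = -5) = -5 (attained at k = 1)
  C[1][0] = min over k of (A[1][0] + B[0][0] = 8 + -1 = 7, A[1][1] + B[1][0] = 6 + 0 = 6) = 6 (attained at k = 1)
  C[1][1] = min over k of (A[1][0] + B[0][1] = 8 + 9 = 17, A[1][1] + B[1][1] = 6 + -3 = 3) = 3 (attained at k = 1)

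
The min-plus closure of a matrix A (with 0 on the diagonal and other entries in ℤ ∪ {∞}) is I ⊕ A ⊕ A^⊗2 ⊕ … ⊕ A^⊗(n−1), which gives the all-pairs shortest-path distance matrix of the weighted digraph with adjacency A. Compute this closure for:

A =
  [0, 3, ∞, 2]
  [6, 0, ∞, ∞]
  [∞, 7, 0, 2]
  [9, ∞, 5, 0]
Closure =
  [0, 3, 7, 2]
  [6, 0, 13, 8]
  [11, 7, 0, 2]
  [9, 12, 5, 0]

This is the Floyd-Warshall all-pairs shortest-path computation. For each intermediate vertex k = 0, 1, …, 3, update dist[i][j] ← min(dist[i][j], dist[i][k] + dist[k][j]). The final matrix gives, for each (i, j), the minimum total weight of any directed path from i to j (possibly empty when i = j).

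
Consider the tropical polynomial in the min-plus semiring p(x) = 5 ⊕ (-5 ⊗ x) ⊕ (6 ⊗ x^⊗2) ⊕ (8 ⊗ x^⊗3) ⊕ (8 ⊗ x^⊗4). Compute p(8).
p(8) = 3

A tropical monomial a ⊗ x^⊗i evaluates to a + i · x. Evaluating each term at x = 8:
  Term 0 contributes 5 + 0 · 8 = 5
  Term 1 contributes -5 + 1 · 8 = 3
  Term 2 contributes 6 + 2 · 8 = 22
  Term 3 contributes 8 + 3 · 8 = 32
  Term 4 contributes 8 + 4 · 8 = 40
p(8) = ⊕ of these = min[5, 3, 22, 32, 40] = 3.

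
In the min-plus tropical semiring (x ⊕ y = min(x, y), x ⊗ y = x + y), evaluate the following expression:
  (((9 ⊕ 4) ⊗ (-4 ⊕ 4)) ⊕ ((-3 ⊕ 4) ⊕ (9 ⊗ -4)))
(((9 ⊕ 4) ⊗ (-4 ⊕ 4)) ⊕ ((-3 ⊕ 4) ⊕ (9 ⊗ -4))) = -3

Expand innermost to outermost. Recall ⊕ takes the minimum of its arguments and ⊗ takes their sum. Working out the expression (((9 ⊕ 4) ⊗ (-4 ⊕ 4)) ⊕ ((-3 ⊕ 4) ⊕ (9 ⊗ -4))) gives -3.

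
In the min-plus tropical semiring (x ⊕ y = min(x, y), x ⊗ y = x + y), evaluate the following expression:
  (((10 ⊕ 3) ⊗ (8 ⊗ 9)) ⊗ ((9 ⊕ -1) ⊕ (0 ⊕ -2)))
(((10 ⊕ 3) ⊗ (8 ⊗ 9)) ⊗ ((9 ⊕ -1) ⊕ (0 ⊕ -2))) = 18

Expand innermost to outermost. Recall ⊕ takes the minimum of its arguments and ⊗ takes their sum. Working out the expression (((10 ⊕ 3) ⊗ (8 ⊗ 9)) ⊗ ((9 ⊕ -1) ⊕ (0 ⊕ -2))) gives 18.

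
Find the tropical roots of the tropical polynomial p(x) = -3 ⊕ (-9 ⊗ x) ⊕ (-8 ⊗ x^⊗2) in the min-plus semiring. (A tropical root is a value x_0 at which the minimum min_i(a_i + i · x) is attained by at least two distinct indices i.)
Roots: {-1, 6}

Each tropical root is a break point of the lower envelope of the lines y = a_i + i · x (there are 3 lines, with slopes 0, 1, ..., 2). Only the lines that attain the minimum somewhere contribute to roots; other lines are dominated. Here the surviving (envelope) indices are i = 2, i = 1, i = 0.
Intersections between consecutive envelope lines give the roots: for adjacent envelope indices i < j the intersection is x = (a_i − a_j) / (j − i). Reading off the sorted break points: {-1, 6}.
Verification: at each break x_0, at least two indices attain the minimum of min_i(a_i + i · x_0).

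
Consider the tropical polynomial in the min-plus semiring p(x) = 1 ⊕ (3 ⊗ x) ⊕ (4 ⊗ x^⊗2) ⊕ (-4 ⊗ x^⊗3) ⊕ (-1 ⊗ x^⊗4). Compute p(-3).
p(-3) = -13

A tropical monomial a ⊗ x^⊗i evaluates to a + i · x. Evaluating each term at x = -3:
  Term 0 contributes 1 + 0 · -3 = 1
  Term 1 contributes 3 + 1 · -3 = 0
  Term 2 contributes 4 + 2 · -3 = -2
  Term 3 contributes -4 + 3 · -3 = -13
  Term 4 contributes -1 + 4 · -3 = -13
p(-3) = ⊕ of these = min[1, 0, -2, -13, -13] = -13.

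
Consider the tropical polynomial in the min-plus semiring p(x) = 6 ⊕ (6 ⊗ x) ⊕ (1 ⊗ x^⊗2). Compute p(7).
p(7) = 6

A tropical monomial a ⊗ x^⊗i evaluates to a + i · x. Evaluating each term at x = 7:
  Term 0 contributes 6 + 0 · 7 = 6
  Term 1 contributes 6 + 1 · 7 = 13
  Term 2 contributes 1 + 2 · 7 = 15
p(7) = ⊕ of these = min[6, 13, 15] = 6.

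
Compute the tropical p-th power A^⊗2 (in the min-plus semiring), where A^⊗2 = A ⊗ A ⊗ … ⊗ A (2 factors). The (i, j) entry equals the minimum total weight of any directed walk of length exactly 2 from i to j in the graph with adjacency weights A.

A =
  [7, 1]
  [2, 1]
A^⊗2 =
  [3, 2]
  [3, 2]

Each entry (A^⊗2)_ij equals the minimum over all length-2 walks i = v_0 → v_1 → … → v_2 = j of Σ_t A[v_t][v_{t+1}]. For example, for (i, j) = (0, 1) we minimise over 2 possible intermediate vertex sequences; the minimum is 2, attained along the walk 0 → 1 → 1.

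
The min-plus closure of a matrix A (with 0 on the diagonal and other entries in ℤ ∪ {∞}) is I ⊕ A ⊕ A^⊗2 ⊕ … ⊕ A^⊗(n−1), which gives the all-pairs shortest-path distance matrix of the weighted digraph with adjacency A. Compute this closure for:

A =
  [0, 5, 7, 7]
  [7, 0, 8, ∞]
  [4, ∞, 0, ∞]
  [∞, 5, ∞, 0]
Closure =
  [0, 5, 7, 7]
  [7, 0, 8, 14]
  [4, 9, 0, 11]
  [12, 5, 13, 0]

This is the Floyd-Warshall all-pairs shortest-path computation. For each intermediate vertex k = 0, 1, …, 3, update dist[i][j] ← min(dist[i][j], dist[i][k] + dist[k][j]). The final matrix gives, for each (i, j), the minimum total weight of any directed path from i to j (possibly empty when i = j).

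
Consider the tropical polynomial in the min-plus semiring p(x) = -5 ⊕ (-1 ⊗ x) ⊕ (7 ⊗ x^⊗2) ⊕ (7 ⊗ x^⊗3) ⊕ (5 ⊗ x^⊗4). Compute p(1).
p(1) = -5

A tropical monomial a ⊗ x^⊗i evaluates to a + i · x. Evaluating each term at x = 1:
  Term 0 contributes -5 + 0 · 1 = -5
  Term 1 contributes -1 + 1 · 1 = 0
  Term 2 contributes 7 + 2 · 1 = 9
  Term 3 contributes 7 + 3 · 1 = 10
  Term 4 contributes 5 + 4 · 1 = 9
p(1) = ⊕ of these = min[-5, 0, 9, 10, 9] = -5.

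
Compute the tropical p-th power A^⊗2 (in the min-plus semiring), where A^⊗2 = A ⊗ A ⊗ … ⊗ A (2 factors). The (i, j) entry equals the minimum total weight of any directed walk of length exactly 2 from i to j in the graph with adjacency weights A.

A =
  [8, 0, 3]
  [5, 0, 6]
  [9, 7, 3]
A^⊗2 =
  [5, 0, 6]
  [5, 0, 6]
  [12, 7, 6]

Each entry (A^⊗2)_ij equals the minimum over all length-2 walks i = v_0 → v_1 → … → v_2 = j of Σ_t A[v_t][v_{t+1}]. For example, for (i, j) = (0, 2) we minimise over 3 possible intermediate vertex sequences; the minimum is 6, attained along the walk 0 → 1 → 2.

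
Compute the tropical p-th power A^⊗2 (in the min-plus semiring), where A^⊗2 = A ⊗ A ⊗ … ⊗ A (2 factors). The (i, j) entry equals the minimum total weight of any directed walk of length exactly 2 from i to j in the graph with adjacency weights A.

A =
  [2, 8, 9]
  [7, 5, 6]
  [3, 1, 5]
A^⊗2 =
  [4, 10, 11]
  [9, 7, 11]
  [5, 6, 7]

Each entry (A^⊗2)_ij equals the minimum over all length-2 walks i = v_0 → v_1 → … → v_2 = j of Σ_t A[v_t][v_{t+1}]. For example, for (i, j) = (0, 2) we minimise over 3 possible intermediate vertex sequences; the minimum is 11, attained along the walk 0 → 0 → 2.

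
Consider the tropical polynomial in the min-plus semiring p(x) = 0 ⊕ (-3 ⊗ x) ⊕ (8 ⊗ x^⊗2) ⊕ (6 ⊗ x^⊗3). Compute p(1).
p(1) = -2

A tropical monomial a ⊗ x^⊗i evaluates to a + i · x. Evaluating each term at x = 1:
  Term 0 contributes 0 + 0 · 1 = 0
  Term 1 contributes -3 + 1 · 1 = -2
  Term 2 contributes 8 + 2 · 1 = 10
  Term 3 contributes 6 + 3 · 1 = 9
p(1) = ⊕ of these = min[0, -2, 10, 9] = -2.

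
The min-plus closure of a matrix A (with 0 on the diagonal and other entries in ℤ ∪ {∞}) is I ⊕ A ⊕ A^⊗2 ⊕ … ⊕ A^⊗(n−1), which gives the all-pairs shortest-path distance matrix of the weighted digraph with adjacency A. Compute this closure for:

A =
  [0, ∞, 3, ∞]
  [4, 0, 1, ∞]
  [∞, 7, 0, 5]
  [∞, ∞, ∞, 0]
Closure =
  [0, 10, 3, 8]
  [4, 0, 1, 6]
  [11, 7, 0, 5]
  [∞, ∞, ∞, 0]

This is the Floyd-Warshall all-pairs shortest-path computation. For each intermediate vertex k = 0, 1, …, 3, update dist[i][j] ← min(dist[i][j], dist[i][k] + dist[k][j]). The final matrix gives, for each (i, j), the minimum total weight of any directed path from i to j (possibly empty when i = j).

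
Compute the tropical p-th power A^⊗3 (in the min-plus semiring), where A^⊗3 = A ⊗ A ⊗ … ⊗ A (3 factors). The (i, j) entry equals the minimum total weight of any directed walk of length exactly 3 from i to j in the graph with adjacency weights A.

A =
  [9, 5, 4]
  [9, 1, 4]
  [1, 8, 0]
A^⊗3 =
  [5, 7, 4]
  [5, 3, 4]
  [1, 6, 0]

Each entry (A^⊗3)_ij equals the minimum over all length-3 walks i = v_0 → v_1 → … → v_3 = j of Σ_t A[v_t][v_{t+1}]. For example, for (i, j) = (0, 2) we minimise over 9 possible intermediate vertex sequences; the minimum is 4, attained along the walk 0 → 2 → 2 → 2.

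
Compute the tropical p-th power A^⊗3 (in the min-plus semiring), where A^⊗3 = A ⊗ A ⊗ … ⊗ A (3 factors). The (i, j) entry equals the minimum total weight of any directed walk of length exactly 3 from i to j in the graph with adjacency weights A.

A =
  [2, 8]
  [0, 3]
A^⊗3 =
  [6, 12]
  [4, 9]

Each entry (A^⊗3)_ij equals the minimum over all length-3 walks i = v_0 → v_1 → … → v_3 = j of Σ_t A[v_t][v_{t+1}]. For example, for (i, j) = (0, 1) we minimise over 4 possible intermediate vertex sequences; the minimum is 12, attained along the walk 0 → 0 → 0 → 1.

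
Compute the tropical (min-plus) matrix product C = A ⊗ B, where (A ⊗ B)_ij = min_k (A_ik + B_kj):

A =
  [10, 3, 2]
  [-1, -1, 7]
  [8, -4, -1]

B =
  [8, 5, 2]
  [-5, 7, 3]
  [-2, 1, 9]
A ⊗ B =
  [-2, 3, 6]
  [-6, 4, 1]
  [-9, 0, -1]

Apply the min-plus product entry-by-entry:
  C[0][0] = min over k of (A[0][0] + B[0][0] = 10 + 8 = 18, A[0][1] + B[1][0] = 3 + -5 = -2, A[0][2] + B[2][0] = 2 + -2 = 0) = -2 (attained at k = 1)
  C[0][1] = min over k of (A[0][0] + B[0][1] = 10 + 5 = 15, A[0][1] + B[1][1] = 3 + 7 = 10, A[0][2] + B[2][1] = 2 + 1 = 3) = 3 (attained at k = 2)
  C[0][2] = min over k of (A[0][0] + B[0][2] = 10 + 2 = 12, A[0][1] + B[1][2] = 3 + 3 = 6, A[0][2] + B[2][2] = 2 + 9 = 11) = 6 (attained at k = 1)
  C[1][0] = min over k of (A[1][0] + B[0][0] = -1 + 8 = 7, A[1][1] + B[1][0] = -1 + -5 = -6, A[1][2] + B[2][0] = 7 + -2 = 5) = -6 (attained at k = 1)
  C[1][1] = min over k of (A[1][0] + B[0][1] = -1 + 5 = 4, A[1][1] + B[1][1] = -1 + 7 = 6, A[1][2] + B[2][1] = 7 + 1 = 8) = 4 (attained at k = 0)
  C[1][2] = min over k of (A[1][0] + B[0][2] = -1 + 2 = 1, A[1][1] + B[1][2] = -1 + 3 = 2, A[1][2] + B[2][2] = 7 + 9 = 16) = 1 (attained at k = 0)
  C[2][0] = min over k of (A[2][0] + B[0][0] = 8 + 8 = 16, A[2][1] + B[1][0] = -4 + -5 = -9, A[2][2] + B[2][0] = -1 + -2 = -3) = -9 (attained at k = 1)
  C[2][1] = min over k of (A[2][0] + B[0][1] = 8 + 5 = 13, A[2][1] + B[1][1] = -4 + 7 = 3, A[2][2] + B[2][1] = -1 + 1 = 0) = 0 (attained at k = 2)
  C[2][2] = min over k of (A[2][0] + B[0][2] = 8 + 2 = 10, A[2][1] + B[1][2] = -4 + 3 = -1, A[2][2] + B[2][2] = -1 + 9 = 8) = -1 (attained at k = 1)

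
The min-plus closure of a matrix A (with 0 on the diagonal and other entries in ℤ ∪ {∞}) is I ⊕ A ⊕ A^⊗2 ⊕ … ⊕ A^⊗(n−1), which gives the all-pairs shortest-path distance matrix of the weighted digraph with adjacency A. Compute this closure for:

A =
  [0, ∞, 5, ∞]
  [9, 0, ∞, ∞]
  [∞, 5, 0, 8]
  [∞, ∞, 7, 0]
Closure =
  [0, 10, 5, 13]
  [9, 0, 14, 22]
  [14, 5, 0, 8]
  [21, 12, 7, 0]

This is the Floyd-Warshall all-pairs shortest-path computation. For each intermediate vertex k = 0, 1, …, 3, update dist[i][j] ← min(dist[i][j], dist[i][k] + dist[k][j]). The final matrix gives, for each (i, j), the minimum total weight of any directed path from i to j (possibly empty when i = j).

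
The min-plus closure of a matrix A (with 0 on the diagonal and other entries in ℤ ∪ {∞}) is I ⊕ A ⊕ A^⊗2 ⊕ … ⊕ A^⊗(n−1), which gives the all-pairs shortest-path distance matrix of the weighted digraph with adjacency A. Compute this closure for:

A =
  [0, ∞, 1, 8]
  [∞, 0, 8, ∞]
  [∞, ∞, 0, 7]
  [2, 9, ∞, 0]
Closure =
  [0, 17, 1, 8]
  [17, 0, 8, 15]
  [9, 16, 0, 7]
  [2, 9, 3, 0]

This is the Floyd-Warshall all-pairs shortest-path computation. For each intermediate vertex k = 0, 1, …, 3, update dist[i][j] ← min(dist[i][j], dist[i][k] + dist[k][j]). The final matrix gives, for each (i, j), the minimum total weight of any directed path from i to j (possibly empty when i = j).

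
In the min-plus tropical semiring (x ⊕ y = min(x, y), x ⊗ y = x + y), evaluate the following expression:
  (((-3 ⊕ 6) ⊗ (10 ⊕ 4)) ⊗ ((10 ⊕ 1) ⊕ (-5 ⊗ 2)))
(((-3 ⊕ 6) ⊗ (10 ⊕ 4)) ⊗ ((10 ⊕ 1) ⊕ (-5 ⊗ 2))) = -2

Expand innermost to outermost. Recall ⊕ takes the minimum of its arguments and ⊗ takes their sum. Working out the expression (((-3 ⊕ 6) ⊗ (10 ⊕ 4)) ⊗ ((10 ⊕ 1) ⊕ (-5 ⊗ 2))) gives -2.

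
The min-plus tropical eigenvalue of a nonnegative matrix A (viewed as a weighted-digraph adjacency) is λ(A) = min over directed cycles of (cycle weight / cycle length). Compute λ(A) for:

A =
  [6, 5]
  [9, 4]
λ(A) = 4

Enumerate directed cycles and compute their means (weight / length). Sample:
  cycle 0 → 0: weight = 6, length = 1, mean = 6/1 ≈ 6.000
  cycle 1 → 1: weight = 4, length = 1, mean = 4/1 ≈ 4.000
  cycle 0 → 1 → 0: weight = 14, length = 2, mean = 14/2 ≈ 7.000
  cycle 1 → 0 → 1: weight = 14, length = 2, mean = 14/2 ≈ 7.000
Minimum mean = 4.000, attained e.g. along the cycle 1 → 1 with weight 4 and length 1. So λ(A) = 4/1 = 4.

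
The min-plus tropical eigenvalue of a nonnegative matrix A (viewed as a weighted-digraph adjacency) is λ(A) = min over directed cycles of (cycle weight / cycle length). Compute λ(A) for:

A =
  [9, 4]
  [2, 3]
λ(A) = 3

Enumerate directed cycles and compute their means (weight / length). Sample:
  cycle 0 → 0: weight = 9, length = 1, mean = 9/1 ≈ 9.000
  cycle 1 → 1: weight = 3, length = 1, mean = 3/1 ≈ 3.000
  cycle 0 → 1 → 0: weight = 6, length = 2, mean = 6/2 ≈ 3.000
  cycle 1 → 0 → 1: weight = 6, length = 2, mean = 6/2 ≈ 3.000
Minimum mean = 3.000, attained e.g. along the cycle 1 → 1 with weight 3 and length 1. So λ(A) = 3/1 = 3.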